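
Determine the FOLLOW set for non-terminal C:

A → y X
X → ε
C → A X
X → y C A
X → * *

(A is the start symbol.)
To compute FOLLOW(C), find every occurrence of C on a right-hand side N → α C β: add FIRST(β) \ {ε}, and if β is empty or nullable also add FOLLOW(N). Iterate to a fixed point.

In X → y C A: C is followed by A, add FIRST(A) \ {ε} = { 'y' }

Taking the union: FOLLOW(C) = { 'y' }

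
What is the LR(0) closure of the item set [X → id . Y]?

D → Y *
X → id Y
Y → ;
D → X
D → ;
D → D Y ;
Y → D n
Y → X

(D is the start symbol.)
{ [D → . ;], [D → . D Y ;], [D → . X], [D → . Y *], [X → . id Y], [X → id . Y], [Y → . ;], [Y → . D n], [Y → . X] }

Start with: [X → id . Y]
  [X → id . Y] has the dot before Y: add [Y → . ;], [Y → . D n], [Y → . X]
  [Y → . D n] has the dot before D: add [D → . Y *], [D → . X], [D → . ;], [D → . D Y ;]
  [Y → . X] has the dot before X: add [X → . id Y]
No further items can be added.

CLOSURE = { [D → . ;], [D → . D Y ;], [D → . X], [D → . Y *], [X → . id Y], [X → id . Y], [Y → . ;], [Y → . D n], [Y → . X] }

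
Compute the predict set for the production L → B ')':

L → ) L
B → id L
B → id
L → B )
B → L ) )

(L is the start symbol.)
{ ')', 'id' }

PREDICT(L → B ')') = (FIRST(RHS) \ {ε}) ∪ (FOLLOW(L) if ε ∈ FIRST(RHS), i.e. RHS ⇒* ε)
FIRST(B) = { ')', 'id' }
FIRST(B ')') = { ')', 'id' }
ε ∉ FIRST(B ')'), so FOLLOW(L) is not added.
PREDICT(L → B ')') = { ')', 'id' }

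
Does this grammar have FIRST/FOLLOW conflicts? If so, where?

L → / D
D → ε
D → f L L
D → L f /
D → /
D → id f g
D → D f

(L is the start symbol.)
Yes. D → f L L with FOLLOW(D) on { 'f' }; D → L f '/' with FOLLOW(D) on { '/' }; D → '/' with FOLLOW(D) on { '/' }; D → D f with FOLLOW(D) on { '/', 'f' }

A FIRST/FOLLOW conflict occurs when a non-terminal N has a nullable alternative N → β (β ⇒* ε) and another alternative N → α with FIRST(α) ∩ FOLLOW(N) ≠ ∅: on such a lookahead the parser cannot decide between expanding α and letting N vanish via β.

Nullable non-terminals: D.
FIRST sets used below: FIRST(L) = { '/' }, FIRST(D) = { '/', 'f', 'id', ε }

D: nullable alternative(s) D → ε; FOLLOW(D) = { $, '/', 'f' }
  D → ε: FIRST \ {ε} = { } — this is the only nullable alternative, skip
  D → f L L: FIRST \ {ε} = { 'f' } — overlaps FOLLOW(D) on { 'f' }: CONFLICT
  D → L f /: FIRST \ {ε} = { '/' } — overlaps FOLLOW(D) on { '/' }: CONFLICT
  D → /: FIRST \ {ε} = { '/' } — overlaps FOLLOW(D) on { '/' }: CONFLICT
  D → id f g: FIRST \ {ε} = { 'id' } — disjoint from FOLLOW(D)
  D → D f: FIRST \ {ε} = { '/', 'f', 'id' } — overlaps FOLLOW(D) on { '/', 'f' }: CONFLICT

L has no nullable alternative, so no FIRST/FOLLOW check is needed there.

So the grammar has 4 FIRST/FOLLOW conflicts (marked CONFLICT above).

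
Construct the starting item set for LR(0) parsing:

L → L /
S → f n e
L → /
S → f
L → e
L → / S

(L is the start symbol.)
First, augment the grammar with L' → L
I₀ = CLOSURE({ [L' → . L] }):
  [L' → . L] has the dot before L: add [L → . L /], [L → . /], [L → . e], [L → . / S]
No further items can be added.

I₀ = { [L → . / S], [L → . /], [L → . L /], [L → . e], [L' → . L] }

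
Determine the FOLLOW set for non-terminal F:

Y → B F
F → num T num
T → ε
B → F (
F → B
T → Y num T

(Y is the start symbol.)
{ $, '(', 'num' }

In Y → B F: F is at the end, add FOLLOW(Y)
In B → F (: F is followed by '(', add FIRST('(') \ {ε} = { '(' }

The FOLLOW sets referred to above (computed the same way, to a fixed point):
  FOLLOW(Y) = { $, 'num' }

Taking the union: FOLLOW(F) = { $, '(', 'num' }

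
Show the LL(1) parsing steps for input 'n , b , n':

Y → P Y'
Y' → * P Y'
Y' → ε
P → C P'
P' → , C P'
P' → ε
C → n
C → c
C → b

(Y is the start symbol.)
LL(1) parsing maintains a stack (initially the start symbol over $) and the input. At each step: if the stack top is a terminal, match it against the current input token; if it is a non-terminal N, replace it with the RHS of M[N, lookahead] (the unique production whose predict set contains the lookahead).

Stack is shown with the top on the left.

Stack        Input        Action
--------------------------------
Y $          n , b , n $  output Y → P Y'
P Y' $       n , b , n $  output P → C P'
C P' Y' $    n , b , n $  output C → n
n P' Y' $    n , b , n $  match 'n'
P' Y' $      , b , n $    output P' → , C P'
, C P' Y' $  , b , n $    match ','
C P' Y' $    b , n $      output C → b
b P' Y' $    b , n $      match 'b'
P' Y' $      , n $        output P' → , C P'
, C P' Y' $  , n $        match ','
C P' Y' $    n $          output C → n
n P' Y' $    n $          match 'n'
P' Y' $      $            output P' → ε
Y' $         $            output Y' → ε
$            $            accept

The string is accepted.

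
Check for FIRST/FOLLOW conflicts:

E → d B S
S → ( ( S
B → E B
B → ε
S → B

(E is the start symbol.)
A FIRST/FOLLOW conflict occurs when a non-terminal N has a nullable alternative N → β (β ⇒* ε) and another alternative N → α with FIRST(α) ∩ FOLLOW(N) ≠ ∅: on such a lookahead the parser cannot decide between expanding α and letting N vanish via β.

Nullable non-terminals: B, S.
FIRST sets used below: FIRST(E) = { 'd' }, FIRST(B) = { 'd', ε }

B: nullable alternative(s) B → ε; FOLLOW(B) = { $, '(', 'd' }
  B → E B: FIRST \ {ε} = { 'd' } — overlaps FOLLOW(B) on { 'd' }: CONFLICT
  B → ε: FIRST \ {ε} = { } — this is the only nullable alternative, skip

S: nullable alternative(s) S → B; FOLLOW(S) = { $, '(', 'd' }
  S → ( ( S: FIRST \ {ε} = { '(' } — overlaps FOLLOW(S) on { '(' }: CONFLICT
  S → B: FIRST \ {ε} = { 'd' } — this is the only nullable alternative, skip

E has no nullable alternative, so no FIRST/FOLLOW check is needed there.

So the grammar has 2 FIRST/FOLLOW conflicts (marked CONFLICT above).

Answer: Yes. S → '(' '(' S with FOLLOW(S) on { '(' }; B → E B with FOLLOW(B) on { 'd' }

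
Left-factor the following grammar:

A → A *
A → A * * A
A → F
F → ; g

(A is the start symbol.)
A → A * A'
A' → ε
A' → * A
A → F
F → ; g

Left-factoring transforms A → αβ₁ | αβ₂ into A → αA' and A' → β₁ | β₂
(α is the longest common prefix among the alternatives). Repeat until
no nonterminal has two alternatives with a common prefix.

Round 1: A has alternatives sharing prefix 'A *'. Introduce A': A → A * A'
  Add: A' → ε
  Add: A' → * A

No remaining common prefixes — done.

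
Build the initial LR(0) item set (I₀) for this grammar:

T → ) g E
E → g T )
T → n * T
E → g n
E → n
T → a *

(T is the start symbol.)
{ [T → . ) g E], [T → . a *], [T → . n * T], [T' → . T] }

First, augment the grammar with T' → T
I₀ = CLOSURE({ [T' → . T] }):
  [T' → . T] has the dot before T: add [T → . ) g E], [T → . n * T], [T → . a *]
No further items can be added.

I₀ = { [T → . ) g E], [T → . a *], [T → . n * T], [T' → . T] }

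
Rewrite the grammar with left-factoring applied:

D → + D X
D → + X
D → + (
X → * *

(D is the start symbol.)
Left-factoring transforms A → αβ₁ | αβ₂ into A → αA' and A' → β₁ | β₂
(α is the longest common prefix among the alternatives). Repeat until
no nonterminal has two alternatives with a common prefix.

Round 1: D has alternatives sharing prefix '+'. Introduce D': D → + D'
  Add: D' → D X
  Add: D' → X
  Add: D' → (

No remaining common prefixes — done.

Resulting grammar:
D → + D'
D' → D X
D' → X
D' → (
X → * *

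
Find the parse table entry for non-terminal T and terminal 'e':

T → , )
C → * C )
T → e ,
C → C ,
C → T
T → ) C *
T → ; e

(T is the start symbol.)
T → e ,

To find M[T, 'e'], we find productions for T where 'e' is in the predict set (PREDICT(N → α) = (FIRST(α) \ {ε}) ∪ (FOLLOW(N) if α ⇒* ε)).

T → , ): PREDICT = { ',' }
T → e ,: PREDICT = { 'e' }
  'e' is in predict set, so this production goes in M[T, 'e']
T → ) C *: PREDICT = { ')' }
T → ; e: PREDICT = { ';' }

M[T, 'e'] = T → e ,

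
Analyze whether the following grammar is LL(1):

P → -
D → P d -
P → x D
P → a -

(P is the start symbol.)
Yes, the grammar is LL(1).

A grammar is LL(1) if for each non-terminal N with multiple productions, the predict sets of those productions are pairwise disjoint, where PREDICT(N → α) = (FIRST(α) \ {ε}) ∪ (FOLLOW(N) if α ⇒* ε).

For P:
  PREDICT(P → '-') = { '-' }
  PREDICT(P → x D) = { 'x' }
  PREDICT(P → a '-') = { 'a' }
D has a single production, so nothing to check there.

All predict sets are disjoint. The grammar IS LL(1).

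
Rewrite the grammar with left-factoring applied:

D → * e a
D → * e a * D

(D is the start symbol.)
D → * e a D'
D' → ε
D' → * D

Left-factoring transforms A → αβ₁ | αβ₂ into A → αA' and A' → β₁ | β₂
(α is the longest common prefix among the alternatives). Repeat until
no nonterminal has two alternatives with a common prefix.

Round 1: D has alternatives sharing prefix '* e a'. Introduce D': D → * e a D'
  Add: D' → ε
  Add: D' → * D

No remaining common prefixes — done.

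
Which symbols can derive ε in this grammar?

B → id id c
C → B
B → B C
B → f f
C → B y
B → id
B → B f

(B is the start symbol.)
None

A non-terminal is nullable if it can derive ε (the empty string): either it has an ε-production, or it has a production whose right-hand side consists entirely of nullable non-terminals.

There are no ε-productions, so no non-terminal can derive ε.
No non-terminals are nullable.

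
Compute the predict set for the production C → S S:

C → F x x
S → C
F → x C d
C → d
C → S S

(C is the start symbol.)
PREDICT(C → S S) = (FIRST(RHS) \ {ε}) ∪ (FOLLOW(C) if ε ∈ FIRST(RHS), i.e. RHS ⇒* ε)
FIRST(S) = { 'd', 'x' }
FIRST(S S) = { 'd', 'x' }
ε ∉ FIRST(S S), so FOLLOW(C) is not added.
PREDICT(C → S S) = { 'd', 'x' }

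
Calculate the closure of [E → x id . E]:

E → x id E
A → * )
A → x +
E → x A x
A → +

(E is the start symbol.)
To compute CLOSURE, for each item [A → α.Bβ] where B is a non-terminal, add [B → .γ] for all productions B → γ; repeat for the newly added items until nothing changes.

Start with: [E → x id . E]
  [E → x id . E] has the dot before E: add [E → . x id E], [E → . x A x]
No further items can be added.

CLOSURE = { [E → . x A x], [E → . x id E], [E → x id . E] }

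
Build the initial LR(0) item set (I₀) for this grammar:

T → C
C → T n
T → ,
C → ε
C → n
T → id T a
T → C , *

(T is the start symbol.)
First, augment the grammar with T' → T
I₀ = CLOSURE({ [T' → . T] }):
  [T' → . T] has the dot before T: add [T → . C], [T → . ,], [T → . id T a], [T → . C , *]
  [T → . C] has the dot before C: add [C → . T n], [C → .], [C → . n]
No further items can be added.

I₀ = { [C → . T n], [C → . n], [C → .], [T → . ,], [T → . C , *], [T → . C], [T → . id T a], [T' → . T] }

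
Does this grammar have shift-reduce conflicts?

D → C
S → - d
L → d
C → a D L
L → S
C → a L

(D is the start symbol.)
No shift-reduce conflicts

Augment with D' → D and build the canonical LR(0) collection (I0 = CLOSURE({[D' → . D]}), then GOTO on every symbol after a dot until no new states appear). It has 11 states:
  I0: { [C → . a D L], [C → . a L], [D → . C], [D' → . D] }  — shift
  I1: { [D → C .] }  — reduce
  I2: { [D' → D .] }  — accept
  I3: { [C → . a D L], [C → . a L], [C → a . D L], [C → a . L], [D → . C], [L → . S], [L → . d], [S → . - d] }  — shift
  I4: { [S → - . d] }  — shift
  I5: { [C → a D . L], [L → . S], [L → . d], [S → . - d] }  — shift
  I6: { [C → a L .] }  — reduce
  I7: { [L → S .] }  — reduce
  I8: { [L → d .] }  — reduce
  I9: { [C → a D L .] }  — reduce
  I10: { [S → - d .] }  — reduce

No state contains both a complete item and a shift item.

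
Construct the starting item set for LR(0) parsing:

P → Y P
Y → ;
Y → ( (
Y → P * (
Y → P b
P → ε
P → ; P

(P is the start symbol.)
{ [P → . ; P], [P → . Y P], [P → .], [P' → . P], [Y → . ( (], [Y → . ;], [Y → . P * (], [Y → . P b] }

First, augment the grammar with P' → P
I₀ = CLOSURE({ [P' → . P] }):
  [P' → . P] has the dot before P: add [P → . Y P], [P → .], [P → . ; P]
  [P → . Y P] has the dot before Y: add [Y → . ;], [Y → . ( (], [Y → . P * (], [Y → . P b]
No further items can be added.

I₀ = { [P → . ; P], [P → . Y P], [P → .], [P' → . P], [Y → . ( (], [Y → . ;], [Y → . P * (], [Y → . P b] }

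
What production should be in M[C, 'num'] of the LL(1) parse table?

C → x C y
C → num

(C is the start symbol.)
C → num

To find M[C, 'num'], we find productions for C where 'num' is in the predict set (PREDICT(N → α) = (FIRST(α) \ {ε}) ∪ (FOLLOW(N) if α ⇒* ε)).

C → x C y: PREDICT = { 'x' }
C → num: PREDICT = { 'num' }
  'num' is in predict set, so this production goes in M[C, 'num']

M[C, 'num'] = C → num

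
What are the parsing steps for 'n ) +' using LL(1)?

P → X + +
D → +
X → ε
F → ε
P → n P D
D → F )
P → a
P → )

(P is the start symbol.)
Stack is shown with the top on the left.

Stack    Input    Action
------------------------
P $      n ) + $  output P → n P D
n P D $  n ) + $  match 'n'
P D $    ) + $    output P → )
) D $    ) + $    match ')'
D $      + $      output D → +
+ $      + $      match '+'
$        $        accept

The string is accepted.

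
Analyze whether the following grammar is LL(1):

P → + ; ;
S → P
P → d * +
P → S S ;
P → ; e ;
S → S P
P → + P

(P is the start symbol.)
A grammar is LL(1) if for each non-terminal N with multiple productions, the predict sets of those productions are pairwise disjoint, where PREDICT(N → α) = (FIRST(α) \ {ε}) ∪ (FOLLOW(N) if α ⇒* ε).

Relevant sets:
  FIRST(S) = { '+', ';', 'd' }
  FIRST(P) = { '+', ';', 'd' }

For P:
  PREDICT(P → '+' ';' ';') = { '+' }
  PREDICT(P → d '*' '+') = { 'd' }
  PREDICT(P → S S ';') = { '+', ';', 'd' }
  PREDICT(P → ';' e ';') = { ';' }
  PREDICT(P → '+' P) = { '+' }
For S:
  PREDICT(S → P) = { '+', ';', 'd' }
  PREDICT(S → S P) = { '+', ';', 'd' }

Conflict found: Predict set conflict for P: { '+' }
The grammar is NOT LL(1).

Answer: No. Predict set conflict for P: { '+' }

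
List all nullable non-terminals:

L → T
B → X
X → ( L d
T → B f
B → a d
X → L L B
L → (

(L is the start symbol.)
None

A non-terminal is nullable if it can derive ε (the empty string): either it has an ε-production, or it has a production whose right-hand side consists entirely of nullable non-terminals.

There are no ε-productions, so no non-terminal can derive ε.
No non-terminals are nullable.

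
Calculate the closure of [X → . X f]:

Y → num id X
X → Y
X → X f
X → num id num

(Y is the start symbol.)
To compute CLOSURE, for each item [A → α.Bβ] where B is a non-terminal, add [B → .γ] for all productions B → γ; repeat for the newly added items until nothing changes.

Start with: [X → . X f]
  [X → . X f] has the dot before X: add [X → . Y], [X → . num id num]
  [X → . Y] has the dot before Y: add [Y → . num id X]
No further items can be added.

CLOSURE = { [X → . X f], [X → . Y], [X → . num id num], [Y → . num id X] }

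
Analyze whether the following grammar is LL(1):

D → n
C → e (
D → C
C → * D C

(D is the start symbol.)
Yes, the grammar is LL(1).

A grammar is LL(1) if for each non-terminal N with multiple productions, the predict sets of those productions are pairwise disjoint, where PREDICT(N → α) = (FIRST(α) \ {ε}) ∪ (FOLLOW(N) if α ⇒* ε).

Relevant sets:
  FIRST(C) = { '*', 'e' }

For D:
  PREDICT(D → n) = { 'n' }
  PREDICT(D → C) = { '*', 'e' }
For C:
  PREDICT(C → e '(') = { 'e' }
  PREDICT(C → '*' D C) = { '*' }

All predict sets are disjoint. The grammar IS LL(1).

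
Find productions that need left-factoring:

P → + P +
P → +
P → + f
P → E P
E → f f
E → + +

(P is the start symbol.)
Yes, P has productions with common prefix '+'

Left-factoring is needed when two productions for the same non-terminal
share a common prefix on the right-hand side.

Productions for P:
  P → + P +
  P → +
  P → + f
  P → E P
Productions for E:
  E → f f
  E → + +

Found common prefix '+' in productions for P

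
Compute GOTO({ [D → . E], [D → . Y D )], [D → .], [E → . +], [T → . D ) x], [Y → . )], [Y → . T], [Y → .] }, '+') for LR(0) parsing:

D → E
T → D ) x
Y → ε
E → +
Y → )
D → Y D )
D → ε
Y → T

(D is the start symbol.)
GOTO(I, '+') = CLOSURE({ [A → αX.β] : [A → α.Xβ] ∈ I, X = '+' })

Items with dot before '+', with the dot advanced:
  [E → . +] → [E → + .]
Closure adds nothing (no advanced item has the dot before a non-terminal).

GOTO = { [E → + .] }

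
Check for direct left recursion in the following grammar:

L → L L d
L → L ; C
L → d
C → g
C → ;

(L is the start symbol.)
L → L L d: LEFT RECURSIVE (starts with L)
L → L ; C: LEFT RECURSIVE (starts with L)
L → d: starts with d
C → g: starts with g
C → ;: starts with ';'

The grammar has direct left recursion on: L.

Answer: Yes, L is left-recursive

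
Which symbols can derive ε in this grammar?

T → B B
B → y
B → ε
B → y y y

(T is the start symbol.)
{ 'B', 'T' }

ε-productions: B → ε
So B is immediately nullable.
T → B B: every symbol on the right is nullable, so T is nullable too.
Every non-terminal is now nullable.
Nullable = { 'B', 'T' }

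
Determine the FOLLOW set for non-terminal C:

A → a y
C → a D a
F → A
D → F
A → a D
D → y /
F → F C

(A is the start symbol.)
To compute FOLLOW(C), find every occurrence of C on a right-hand side N → α C β: add FIRST(β) \ {ε}, and if β is empty or nullable also add FOLLOW(N). Iterate to a fixed point.

In F → F C: C is at the end, add FOLLOW(F)

The FOLLOW sets referred to above (computed the same way, to a fixed point):
  FOLLOW(F) = { $, 'a' }

Taking the union: FOLLOW(C) = { $, 'a' }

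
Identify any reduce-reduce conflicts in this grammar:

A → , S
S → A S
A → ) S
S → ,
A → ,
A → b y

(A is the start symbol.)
Yes — I6: [A → , .] vs [S → , .]

A reduce-reduce conflict occurs when an LR(0) state has two complete items [A → α .] and [B → β .] — both call for a reduction, and with no lookahead the parser cannot choose between them.

Augment with A' → A and build the canonical LR(0) collection (I0 = CLOSURE({[A' → . A]}), then GOTO on every symbol after a dot until no new states appear). It has 11 states:
  I0: { [A → . ) S], [A → . , S], [A → . ,], [A → . b y], [A' → . A] }  — shift
  I1: { [A → ) . S], [A → . ) S], [A → . , S], [A → . ,], [A → . b y], [S → . ,], [S → . A S] }  — shift
  I2: { [A → , . S], [A → , .], [A → . ) S], [A → . , S], [A → . ,], [A → . b y], [S → . ,], [S → . A S] }  — shift, reduce
  I3: { [A' → A .] }  — accept
  I4: { [A → b . y] }  — shift
  I5: { [A → b y .] }  — reduce
  I6: { [A → , . S], [A → , .], [A → . ) S], [A → . , S], [A → . ,], [A → . b y], [S → , .], [S → . ,], [S → . A S] }  — shift, 2 reduces
  I7: { [A → . ) S], [A → . , S], [A → . ,], [A → . b y], [S → . ,], [S → . A S], [S → A . S] }  — shift
  I8: { [A → , S .] }  — reduce
  I9: { [S → A S .] }  — reduce
  I10: { [A → ) S .] }  — reduce

I6 contains complete items [A → , .], [S → , .] — reduce-reduce conflict.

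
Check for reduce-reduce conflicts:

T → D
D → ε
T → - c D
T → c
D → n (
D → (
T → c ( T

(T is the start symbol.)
A reduce-reduce conflict occurs when an LR(0) state has two complete items [A → α .] and [B → β .] — both call for a reduction, and with no lookahead the parser cannot choose between them.

Augment with T' → T and build the canonical LR(0) collection (I0 = CLOSURE({[T' → . T]}), then GOTO on every symbol after a dot until no new states appear). It has 12 states:
  I0: { [D → . (], [D → . n (], [D → .], [T → . - c D], [T → . D], [T → . c ( T], [T → . c], [T' → . T] }  — shift, reduce
  I1: { [D → ( .] }  — reduce
  I2: { [T → - . c D] }  — shift
  I3: { [T → D .] }  — reduce
  I4: { [T' → T .] }  — accept
  I5: { [T → c . ( T], [T → c .] }  — shift, reduce
  I6: { [D → n . (] }  — shift
  I7: { [D → n ( .] }  — reduce
  I8: { [D → . (], [D → . n (], [D → .], [T → . - c D], [T → . D], [T → . c ( T], [T → . c], [T → c ( . T] }  — shift, reduce
  I9: { [T → c ( T .] }  — reduce
  I10: { [D → . (], [D → . n (], [D → .], [T → - c . D] }  — shift, reduce
  I11: { [T → - c D .] }  — reduce

No state contains more than one complete item.

Answer: No reduce-reduce conflicts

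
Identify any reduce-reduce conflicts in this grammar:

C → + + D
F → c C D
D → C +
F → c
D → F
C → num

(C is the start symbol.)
A reduce-reduce conflict occurs when an LR(0) state has two complete items [A → α .] and [B → β .] — both call for a reduction, and with no lookahead the parser cannot choose between them.

Augment with C' → C and build the canonical LR(0) collection (I0 = CLOSURE({[C' → . C]}), then GOTO on every symbol after a dot until no new states appear). It has 12 states:
  I0: { [C → . + + D], [C → . num], [C' → . C] }  — shift
  I1: { [C → + . + D] }  — shift
  I2: { [C' → C .] }  — accept
  I3: { [C → num .] }  — reduce
  I4: { [C → + + . D], [C → . + + D], [C → . num], [D → . C +], [D → . F], [F → . c C D], [F → . c] }  — shift
  I5: { [D → C . +] }  — shift
  I6: { [C → + + D .] }  — reduce
  I7: { [D → F .] }  — reduce
  I8: { [C → . + + D], [C → . num], [F → c . C D], [F → c .] }  — shift, reduce
  I9: { [C → . + + D], [C → . num], [D → . C +], [D → . F], [F → . c C D], [F → . c], [F → c C . D] }  — shift
  I10: { [F → c C D .] }  — reduce
  I11: { [D → C + .] }  — reduce

No state contains more than one complete item.

Answer: No reduce-reduce conflicts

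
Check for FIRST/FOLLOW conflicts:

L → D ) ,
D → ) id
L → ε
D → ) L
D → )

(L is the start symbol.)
Nullable non-terminals: L.
FIRST sets used below: FIRST(D) = { ')' }

L: nullable alternative(s) L → ε; FOLLOW(L) = { $, ')' }
  L → D ) ,: FIRST \ {ε} = { ')' } — overlaps FOLLOW(L) on { ')' }: CONFLICT
  L → ε: FIRST \ {ε} = { } — this is the only nullable alternative, skip

D has no nullable alternative, so no FIRST/FOLLOW check is needed there.

So the grammar has 1 FIRST/FOLLOW conflict (marked CONFLICT above).

Answer: Yes. L → D ')' ',' with FOLLOW(L) on { ')' }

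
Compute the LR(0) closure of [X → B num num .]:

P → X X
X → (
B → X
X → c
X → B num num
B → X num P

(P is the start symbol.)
{ [X → B num num .] }

Start with: [X → B num num .]
The dot is at the end, so nothing is added.

CLOSURE = { [X → B num num .] }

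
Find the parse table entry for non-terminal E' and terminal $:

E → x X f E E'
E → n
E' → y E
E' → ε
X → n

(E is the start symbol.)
To find M[E', $], we find productions for E' where $ is in the predict set (PREDICT(N → α) = (FIRST(α) \ {ε}) ∪ (FOLLOW(N) if α ⇒* ε)).

Relevant sets:
  FOLLOW(E') = { $, 'y' }

E' → y E: PREDICT = { 'y' }
E' → ε: PREDICT = { $, 'y' }
  $ is in predict set, so this production goes in M[E', $]

M[E', $] = E' → ε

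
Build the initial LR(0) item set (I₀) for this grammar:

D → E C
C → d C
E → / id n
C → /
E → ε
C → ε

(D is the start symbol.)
{ [D → . E C], [D' → . D], [E → . / id n], [E → .] }

First, augment the grammar with D' → D
I₀ = CLOSURE({ [D' → . D] }):
  [D' → . D] has the dot before D: add [D → . E C]
  [D → . E C] has the dot before E: add [E → . / id n], [E → .]
No further items can be added.

I₀ = { [D → . E C], [D' → . D], [E → . / id n], [E → .] }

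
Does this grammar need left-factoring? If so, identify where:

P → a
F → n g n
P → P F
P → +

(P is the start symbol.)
No, left-factoring is not needed

Left-factoring is needed when two productions for the same non-terminal
share a common prefix on the right-hand side.

Productions for P:
  P → a
  P → P F
  P → +

No common prefixes found.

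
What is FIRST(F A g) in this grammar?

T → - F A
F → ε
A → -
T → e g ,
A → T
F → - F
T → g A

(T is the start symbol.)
FIRST sets of the non-terminals involved (from the grammar, by fixed-point iteration):
  FIRST(F) = { '-', ε }
  FIRST(A) = { '-', 'e', 'g' }

To compute FIRST(F A g), process the symbols left to right:
Symbol F is a non-terminal. Add FIRST(F) \ {ε} = { '-' }
F is nullable (ε ∈ FIRST(F)), continue to the next symbol.
Symbol A is a non-terminal. Add FIRST(A) \ {ε} = { '-', 'e', 'g' }
A is not nullable (ε ∉ FIRST(A)), so stop here.
FIRST(F A g) = { '-', 'e', 'g' }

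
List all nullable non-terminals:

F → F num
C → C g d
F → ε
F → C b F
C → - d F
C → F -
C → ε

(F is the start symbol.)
{ 'C', 'F' }

ε-productions: F → ε, C → ε
So F, C are immediately nullable.
Every non-terminal is now nullable.
Nullable = { 'C', 'F' }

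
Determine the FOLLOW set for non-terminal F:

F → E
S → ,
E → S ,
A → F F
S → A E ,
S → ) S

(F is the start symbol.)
{ $, ')', ',' }

F is the start symbol, so $ ∈ FOLLOW(F).
In A → F F: F is followed by F, add FIRST(F) \ {ε} = { ')', ',' }
In A → F F: F is at the end, add FOLLOW(A)

The FOLLOW sets referred to above (computed the same way, to a fixed point):
  FOLLOW(A) = { ')', ',' }

Taking the union: FOLLOW(F) = { $, ')', ',' }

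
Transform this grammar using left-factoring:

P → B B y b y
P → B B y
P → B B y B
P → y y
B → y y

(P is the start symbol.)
Left-factoring transforms A → αβ₁ | αβ₂ into A → αA' and A' → β₁ | β₂
(α is the longest common prefix among the alternatives). Repeat until
no nonterminal has two alternatives with a common prefix.

Round 1: P has alternatives sharing prefix 'B B y'. Introduce P': P → B B y P'
  Add: P' → b y
  Add: P' → ε
  Add: P' → B

No remaining common prefixes — done.

Resulting grammar:
P → B B y P'
P' → b y
P' → ε
P' → B
P → y y
B → y y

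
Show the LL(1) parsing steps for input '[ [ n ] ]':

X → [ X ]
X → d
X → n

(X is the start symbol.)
Stack is shown with the top on the left.

Stack      Input        Action
------------------------------
X $        [ [ n ] ] $  output X → [ X ]
[ X ] $    [ [ n ] ] $  match '['
X ] $      [ n ] ] $    output X → [ X ]
[ X ] ] $  [ n ] ] $    match '['
X ] ] $    n ] ] $      output X → n
n ] ] $    n ] ] $      match 'n'
] ] $      ] ] $        match ']'
] $        ] $          match ']'
$          $            accept

The string is accepted.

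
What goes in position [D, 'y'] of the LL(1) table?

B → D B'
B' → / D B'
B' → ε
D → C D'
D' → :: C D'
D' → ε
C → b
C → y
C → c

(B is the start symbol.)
D → C D'

To find M[D, 'y'], we find productions for D where 'y' is in the predict set (PREDICT(N → α) = (FIRST(α) \ {ε}) ∪ (FOLLOW(N) if α ⇒* ε)).

Relevant sets:
  FIRST(C) = { 'b', 'c', 'y' }

D → C D': PREDICT = { 'b', 'c', 'y' }
  'y' is in predict set, so this production goes in M[D, 'y']

M[D, 'y'] = D → C D'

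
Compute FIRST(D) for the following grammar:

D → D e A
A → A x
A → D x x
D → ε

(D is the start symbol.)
From D → D e A:
  - D is the symbol being defined: contributes nothing new
    D is nullable, so continue to the next symbol
  - e is a terminal: add 'e' and stop
From D → ε:
  - ε-production, so ε ∈ FIRST(D)

Collecting: FIRST(D) = { 'e', ε }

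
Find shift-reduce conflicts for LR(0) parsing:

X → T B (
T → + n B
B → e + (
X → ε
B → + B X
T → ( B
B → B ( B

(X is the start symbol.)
Yes — I0: [X → .] vs [T → . ( B]; I10: [X → T B ( .] vs [B → . + B X]; I11: [B → B ( B .] vs [B → B . ( B]; I13: [X → .] vs [B → B . ( B]; I16: [B → B ( B .] vs [B → B . ( B]; I18: [T → + n B .] vs [B → B . ( B]; I19: [T → ( B .] vs [B → B . ( B]

A shift-reduce conflict occurs when an LR(0) state has both:
  - a complete (reduce) item [A → α .] (dot at the end), and
  - a shift item [B → β . c γ] (dot before a terminal).

Augment with X' → X and build the canonical LR(0) collection (I0 = CLOSURE({[X' → . X]}), then GOTO on every symbol after a dot until no new states appear). It has 20 states:
  I0: { [T → . ( B], [T → . + n B], [X → . T B (], [X → .], [X' → . X] }  — shift, reduce
  I1: { [B → . + B X], [B → . B ( B], [B → . e + (], [T → ( . B] }  — shift
  I2: { [T → + . n B] }  — shift
  I3: { [B → . + B X], [B → . B ( B], [B → . e + (], [X → T . B (] }  — shift
  I4: { [X' → X .] }  — accept
  I5: { [B → + . B X], [B → . + B X], [B → . B ( B], [B → . e + (] }  — shift
  I6: { [B → B . ( B], [X → T B . (] }  — shift
  I7: { [B → e . + (] }  — shift
  I8: { [B → e + . (] }  — shift
  I9: { [B → e + ( .] }  — reduce
  I10: { [B → . + B X], [B → . B ( B], [B → . e + (], [B → B ( . B], [X → T B ( .] }  — shift, reduce
  I11: { [B → B ( B .], [B → B . ( B] }  — shift, reduce
  I12: { [B → . + B X], [B → . B ( B], [B → . e + (], [B → B ( . B] }  — shift
  I13: { [B → + B . X], [B → B . ( B], [T → . ( B], [T → . + n B], [X → . T B (], [X → .] }  — shift, reduce
  I14: { [B → . + B X], [B → . B ( B], [B → . e + (], [B → B ( . B], [T → ( . B] }  — shift
  I15: { [B → + B X .] }  — reduce
  I16: { [B → B ( B .], [B → B . ( B], [T → ( B .] }  — shift, 2 reduces
  I17: { [B → . + B X], [B → . B ( B], [B → . e + (], [T → + n . B] }  — shift
  I18: { [B → B . ( B], [T → + n B .] }  — shift, reduce
  I19: { [B → B . ( B], [T → ( B .] }  — shift, reduce

I0 contains reduce item [X → .] and shift items [T → . ( B], [T → . + n B] — shift-reduce conflict.
I10 contains reduce item [X → T B ( .] and shift items [B → . + B X], [B → . e + (] — shift-reduce conflict.
I11 contains reduce item [B → B ( B .] and shift item [B → B . ( B] — shift-reduce conflict.
I13 contains reduce item [X → .] and shift items [B → B . ( B], [T → . ( B], [T → . + n B] — shift-reduce conflict.
I16 contains reduce items [B → B ( B .], [T → ( B .] and shift item [B → B . ( B] — shift-reduce conflict.
I18 contains reduce item [T → + n B .] and shift item [B → B . ( B] — shift-reduce conflict.
I19 contains reduce item [T → ( B .] and shift item [B → B . ( B] — shift-reduce conflict.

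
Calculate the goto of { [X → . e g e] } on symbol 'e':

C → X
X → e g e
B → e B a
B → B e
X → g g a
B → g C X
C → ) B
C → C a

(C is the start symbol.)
GOTO(I, 'e') = CLOSURE({ [A → αX.β] : [A → α.Xβ] ∈ I, X = 'e' })

Items with dot before 'e', with the dot advanced:
  [X → . e g e] → [X → e . g e]
Closure adds nothing (no advanced item has the dot before a non-terminal).

GOTO = { [X → e . g e] }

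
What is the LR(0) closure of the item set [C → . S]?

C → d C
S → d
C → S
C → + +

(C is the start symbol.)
To compute CLOSURE, for each item [A → α.Bβ] where B is a non-terminal, add [B → .γ] for all productions B → γ; repeat for the newly added items until nothing changes.

Start with: [C → . S]
  [C → . S] has the dot before S: add [S → . d]
No further items can be added.

CLOSURE = { [C → . S], [S → . d] }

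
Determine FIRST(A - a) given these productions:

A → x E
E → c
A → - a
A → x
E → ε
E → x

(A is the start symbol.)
FIRST sets of the non-terminals involved (from the grammar, by fixed-point iteration):
  FIRST(A) = { '-', 'x' }

To compute FIRST(A - a), process the symbols left to right:
Symbol A is a non-terminal. Add FIRST(A) \ {ε} = { '-', 'x' }
A is not nullable (ε ∉ FIRST(A)), so stop here.
FIRST(A - a) = { '-', 'x' }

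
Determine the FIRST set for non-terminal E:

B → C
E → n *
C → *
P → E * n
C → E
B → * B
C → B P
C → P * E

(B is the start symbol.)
To compute FIRST(E), examine every production with E on the left-hand side, reading each right-hand side left to right until a non-nullable symbol is reached.

From E → n *:
  - n is a terminal: add 'n' and stop

Collecting: FIRST(E) = { 'n' }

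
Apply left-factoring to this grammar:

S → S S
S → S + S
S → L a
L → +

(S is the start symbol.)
Left-factoring transforms A → αβ₁ | αβ₂ into A → αA' and A' → β₁ | β₂
(α is the longest common prefix among the alternatives). Repeat until
no nonterminal has two alternatives with a common prefix.

Round 1: S has alternatives sharing prefix 'S'. Introduce S': S → S S'
  Add: S' → S
  Add: S' → + S

No remaining common prefixes — done.

Resulting grammar:
S → S S'
S' → S
S' → + S
S → L a
L → +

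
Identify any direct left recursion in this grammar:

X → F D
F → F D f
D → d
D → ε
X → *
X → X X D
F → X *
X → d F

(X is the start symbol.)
Direct left recursion occurs when N → N α for some non-terminal N (the right-hand side begins with the left-hand side itself).

X → F D: starts with F
F → F D f: LEFT RECURSIVE (starts with F)
D → d: starts with d
D → ε: starts with ε
X → *: starts with '*'
X → X X D: LEFT RECURSIVE (starts with X)
F → X *: starts with X
X → d F: starts with d

The grammar has direct left recursion on: F, X.

Answer: Yes, F, X are left-recursive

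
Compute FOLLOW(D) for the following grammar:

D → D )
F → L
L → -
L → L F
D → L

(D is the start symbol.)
D is the start symbol, so $ ∈ FOLLOW(D).
In D → D ): D is followed by ')', add FIRST(')') \ {ε} = { ')' }

Taking the union: FOLLOW(D) = { $, ')' }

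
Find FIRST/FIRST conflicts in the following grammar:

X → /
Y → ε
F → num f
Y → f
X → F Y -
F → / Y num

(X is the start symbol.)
Yes. X → '/' / X → F Y '-' on { '/' }

FIRST sets of the non-terminals at (or reachable through a nullable prefix from) the front of some alternative:
  FIRST(F) = { '/', 'num' }

Productions for X:
  X → /: FIRST = { '/' }
  X → F Y -: FIRST = { '/', 'num' }
Productions for Y:
  Y → ε: FIRST = { ε }
  Y → f: FIRST = { 'f' }
Productions for F:
  F → num f: FIRST = { 'num' }
  F → / Y num: FIRST = { '/' }

Conflict for X: X → / and X → F Y -
  Overlap: { '/' }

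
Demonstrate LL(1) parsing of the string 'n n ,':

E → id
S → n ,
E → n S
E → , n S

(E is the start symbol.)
Stack is shown with the top on the left.

Stack  Input    Action
----------------------
E $    n n , $  output E → n S
n S $  n n , $  match 'n'
S $    n , $    output S → n ,
n , $  n , $    match 'n'
, $    , $      match ','
$      $        accept

The string is accepted.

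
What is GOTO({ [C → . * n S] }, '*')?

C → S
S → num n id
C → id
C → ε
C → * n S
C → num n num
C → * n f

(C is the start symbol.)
{ [C → * . n S] }

GOTO(I, '*') = CLOSURE({ [A → αX.β] : [A → α.Xβ] ∈ I, X = '*' })

Items with dot before '*', with the dot advanced:
  [C → . * n S] → [C → * . n S]
Closure adds nothing (no advanced item has the dot before a non-terminal).

GOTO = { [C → * . n S] }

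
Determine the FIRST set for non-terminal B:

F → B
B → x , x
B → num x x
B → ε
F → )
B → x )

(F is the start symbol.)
{ 'num', 'x', ε }

From B → x , x:
  - x is a terminal: add 'x' and stop
From B → num x x:
  - num is a terminal: add 'num' and stop
From B → ε:
  - ε-production, so ε ∈ FIRST(B)
From B → x ):
  - x is a terminal: add 'x' and stop

Collecting: FIRST(B) = { 'num', 'x', ε }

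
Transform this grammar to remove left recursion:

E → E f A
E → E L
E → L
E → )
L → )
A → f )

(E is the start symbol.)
E → L E'
E → ) E'
E' → f A E'
E' → L E'
E' → ε
L → )
A → f )

E is directly left-recursive. The standard transformation for
  A → A α₁ | ... | A α_m | β₁ | ... | β_n
is
  A  → β₁ A' | ... | β_n A'
  A' → α₁ A' | ... | α_m A' | ε

E → L becomes E → L E'
E → ) becomes E → ) E'
E → E f A becomes E' → f A E'
E → E L becomes E' → L E'
Add E' → ε

Productions for other non-terminals are unchanged:
  L → )
  A → f )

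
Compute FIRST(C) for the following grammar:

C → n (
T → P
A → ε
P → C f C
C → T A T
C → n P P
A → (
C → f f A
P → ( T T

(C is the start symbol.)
{ '(', 'f', 'n' }

FIRST sets of the other non-terminals involved (by the same procedure, iterated to a fixed point):
  FIRST(T) = { '(', 'f', 'n' }

From C → n (:
  - n is a terminal: add 'n' and stop
From C → T A T:
  - T is a non-terminal: add FIRST(T) \ {ε} = { '(', 'f', 'n' }
    T is not nullable, so stop
From C → n P P:
  - n is a terminal: add 'n' and stop
From C → f f A:
  - f is a terminal: add 'f' and stop

Collecting: FIRST(C) = { '(', 'f', 'n' }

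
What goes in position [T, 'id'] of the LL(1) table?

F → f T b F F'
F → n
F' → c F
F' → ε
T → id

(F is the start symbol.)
T → id

To find M[T, 'id'], we find productions for T where 'id' is in the predict set (PREDICT(N → α) = (FIRST(α) \ {ε}) ∪ (FOLLOW(N) if α ⇒* ε)).

T → id: PREDICT = { 'id' }
  'id' is in predict set, so this production goes in M[T, 'id']

M[T, 'id'] = T → id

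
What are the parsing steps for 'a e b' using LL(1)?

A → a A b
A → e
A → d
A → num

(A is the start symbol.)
LL(1) parsing maintains a stack (initially the start symbol over $) and the input. At each step: if the stack top is a terminal, match it against the current input token; if it is a non-terminal N, replace it with the RHS of M[N, lookahead] (the unique production whose predict set contains the lookahead).

Stack is shown with the top on the left.

Stack    Input    Action
------------------------
A $      a e b $  output A → a A b
a A b $  a e b $  match 'a'
A b $    e b $    output A → e
e b $    e b $    match 'e'
b $      b $      match 'b'
$        $        accept

The string is accepted.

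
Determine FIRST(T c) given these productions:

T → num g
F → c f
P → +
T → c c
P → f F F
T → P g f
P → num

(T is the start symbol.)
FIRST sets of the non-terminals involved (from the grammar, by fixed-point iteration):
  FIRST(T) = { '+', 'c', 'f', 'num' }

To compute FIRST(T c), process the symbols left to right:
Symbol T is a non-terminal. Add FIRST(T) \ {ε} = { '+', 'c', 'f', 'num' }
T is not nullable (ε ∉ FIRST(T)), so stop here.
FIRST(T c) = { '+', 'c', 'f', 'num' }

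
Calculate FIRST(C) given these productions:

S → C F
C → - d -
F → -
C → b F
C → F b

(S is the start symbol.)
To compute FIRST(C), examine every production with C on the left-hand side, reading each right-hand side left to right until a non-nullable symbol is reached.

FIRST sets of the other non-terminals involved (by the same procedure, iterated to a fixed point):
  FIRST(F) = { '-' }

From C → - d -:
  - '-' is a terminal: add '-' and stop
From C → b F:
  - b is a terminal: add 'b' and stop
From C → F b:
  - F is a non-terminal: add FIRST(F) \ {ε} = { '-' }
    F is not nullable, so stop

Collecting: FIRST(C) = { '-', 'b' }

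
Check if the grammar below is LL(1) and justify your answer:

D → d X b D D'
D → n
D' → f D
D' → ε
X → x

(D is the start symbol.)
No. Predict set conflict for D': { 'f' }

A grammar is LL(1) if for each non-terminal N with multiple productions, the predict sets of those productions are pairwise disjoint, where PREDICT(N → α) = (FIRST(α) \ {ε}) ∪ (FOLLOW(N) if α ⇒* ε).

Relevant sets:
  FOLLOW(D') = { $, 'f' }

For D:
  PREDICT(D → d X b D D') = { 'd' }
  PREDICT(D → n) = { 'n' }
For D':
  PREDICT(D' → f D) = { 'f' }
  PREDICT(D' → ε) = { $, 'f' }
X has a single production, so nothing to check there.

Conflict found: Predict set conflict for D': { 'f' }
The grammar is NOT LL(1).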